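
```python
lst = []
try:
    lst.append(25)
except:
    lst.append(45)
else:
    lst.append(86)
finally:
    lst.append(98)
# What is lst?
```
[25, 86, 98]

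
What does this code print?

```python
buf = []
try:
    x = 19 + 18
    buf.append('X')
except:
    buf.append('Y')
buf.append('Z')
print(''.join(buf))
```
XZ

No exception, try block completes normally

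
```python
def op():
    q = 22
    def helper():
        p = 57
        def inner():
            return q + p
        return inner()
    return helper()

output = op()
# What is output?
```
79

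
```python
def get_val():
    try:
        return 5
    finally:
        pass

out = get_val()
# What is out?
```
5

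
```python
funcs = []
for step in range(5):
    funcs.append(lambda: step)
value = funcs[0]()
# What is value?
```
4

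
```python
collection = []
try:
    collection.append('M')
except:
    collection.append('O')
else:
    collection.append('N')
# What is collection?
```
['M', 'N']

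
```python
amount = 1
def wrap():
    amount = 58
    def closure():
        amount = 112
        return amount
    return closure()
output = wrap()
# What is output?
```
112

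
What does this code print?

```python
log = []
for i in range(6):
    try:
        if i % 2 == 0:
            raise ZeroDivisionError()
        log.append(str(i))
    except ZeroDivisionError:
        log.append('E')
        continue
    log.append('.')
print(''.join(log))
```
E1.E3.E5.

continue in except skips rest of loop body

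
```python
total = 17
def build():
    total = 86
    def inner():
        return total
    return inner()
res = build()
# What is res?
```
86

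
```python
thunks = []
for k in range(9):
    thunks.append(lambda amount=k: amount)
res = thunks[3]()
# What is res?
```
3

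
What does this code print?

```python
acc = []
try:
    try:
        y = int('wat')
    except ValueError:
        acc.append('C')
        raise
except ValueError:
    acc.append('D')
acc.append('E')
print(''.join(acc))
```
CDE

raise without argument re-raises current exception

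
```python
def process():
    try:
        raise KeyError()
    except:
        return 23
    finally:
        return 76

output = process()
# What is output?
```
76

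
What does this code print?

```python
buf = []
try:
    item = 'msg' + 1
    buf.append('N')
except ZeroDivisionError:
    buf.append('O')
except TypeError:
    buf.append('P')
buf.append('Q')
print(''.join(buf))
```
PQ

TypeError is caught by its specific handler, not ZeroDivisionError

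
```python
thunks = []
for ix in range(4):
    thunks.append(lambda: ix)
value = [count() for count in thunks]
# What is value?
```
[3, 3, 3, 3]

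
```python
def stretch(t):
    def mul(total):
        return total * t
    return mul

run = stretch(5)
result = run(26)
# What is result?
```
130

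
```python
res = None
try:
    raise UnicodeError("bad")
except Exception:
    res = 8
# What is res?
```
8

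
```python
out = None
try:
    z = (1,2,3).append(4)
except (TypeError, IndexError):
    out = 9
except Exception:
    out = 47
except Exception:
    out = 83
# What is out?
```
47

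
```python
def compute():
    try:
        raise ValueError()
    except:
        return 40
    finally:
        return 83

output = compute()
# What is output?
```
83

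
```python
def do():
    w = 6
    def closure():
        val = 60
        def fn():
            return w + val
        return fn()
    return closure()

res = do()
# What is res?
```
66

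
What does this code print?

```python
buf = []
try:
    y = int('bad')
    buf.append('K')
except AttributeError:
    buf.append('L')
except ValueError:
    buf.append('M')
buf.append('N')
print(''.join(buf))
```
MN

ValueError is caught by its specific handler, not AttributeError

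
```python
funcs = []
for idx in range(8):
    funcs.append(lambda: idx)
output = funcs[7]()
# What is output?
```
7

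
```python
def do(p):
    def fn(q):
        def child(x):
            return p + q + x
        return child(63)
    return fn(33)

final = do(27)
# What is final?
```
123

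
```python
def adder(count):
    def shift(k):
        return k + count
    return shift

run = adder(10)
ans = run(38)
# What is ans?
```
48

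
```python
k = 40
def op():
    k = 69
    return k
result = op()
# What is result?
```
69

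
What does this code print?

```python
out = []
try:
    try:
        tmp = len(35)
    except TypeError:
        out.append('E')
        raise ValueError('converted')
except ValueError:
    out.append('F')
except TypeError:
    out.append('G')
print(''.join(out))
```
EF

New ValueError raised, caught by outer ValueError handler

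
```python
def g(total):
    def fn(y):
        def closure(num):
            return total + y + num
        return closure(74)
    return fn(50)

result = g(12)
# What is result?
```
136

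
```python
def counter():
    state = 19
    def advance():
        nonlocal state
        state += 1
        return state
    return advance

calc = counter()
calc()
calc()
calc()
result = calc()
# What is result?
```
23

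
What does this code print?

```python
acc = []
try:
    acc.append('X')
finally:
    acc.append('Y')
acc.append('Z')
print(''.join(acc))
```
XYZ

try/finally without except, no exception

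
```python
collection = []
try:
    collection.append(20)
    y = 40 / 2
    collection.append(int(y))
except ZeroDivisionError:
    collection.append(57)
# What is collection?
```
[20, 20]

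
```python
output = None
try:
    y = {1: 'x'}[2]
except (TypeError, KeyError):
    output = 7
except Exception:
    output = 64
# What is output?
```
7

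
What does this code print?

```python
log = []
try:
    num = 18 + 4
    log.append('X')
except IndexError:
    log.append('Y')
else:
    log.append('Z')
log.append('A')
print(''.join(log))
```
XZA

else block runs when no exception occurs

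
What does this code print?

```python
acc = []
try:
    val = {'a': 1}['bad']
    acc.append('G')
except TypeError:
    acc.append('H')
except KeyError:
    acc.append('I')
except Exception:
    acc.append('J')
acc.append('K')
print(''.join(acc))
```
IK

KeyError matches before generic Exception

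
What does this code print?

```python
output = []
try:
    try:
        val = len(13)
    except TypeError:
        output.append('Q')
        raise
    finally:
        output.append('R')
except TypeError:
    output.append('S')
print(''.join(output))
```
QRS

finally runs before re-raised exception propagates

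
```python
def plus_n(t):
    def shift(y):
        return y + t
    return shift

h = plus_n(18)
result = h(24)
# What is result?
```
42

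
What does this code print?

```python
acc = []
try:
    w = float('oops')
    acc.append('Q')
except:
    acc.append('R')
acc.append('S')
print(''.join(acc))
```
RS

Exception raised in try, caught by bare except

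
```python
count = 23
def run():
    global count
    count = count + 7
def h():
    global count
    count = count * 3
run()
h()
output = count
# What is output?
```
90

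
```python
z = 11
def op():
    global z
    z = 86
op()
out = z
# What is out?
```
86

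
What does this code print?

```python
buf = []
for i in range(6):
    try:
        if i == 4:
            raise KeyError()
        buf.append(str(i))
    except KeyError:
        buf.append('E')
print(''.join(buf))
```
0123E5

Exception on i=4 caught, loop continues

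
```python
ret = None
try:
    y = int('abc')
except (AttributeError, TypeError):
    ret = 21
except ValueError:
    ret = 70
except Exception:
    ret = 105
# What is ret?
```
70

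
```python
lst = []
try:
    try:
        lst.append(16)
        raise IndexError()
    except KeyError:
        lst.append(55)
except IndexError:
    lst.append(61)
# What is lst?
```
[16, 61]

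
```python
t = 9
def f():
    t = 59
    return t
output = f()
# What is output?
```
59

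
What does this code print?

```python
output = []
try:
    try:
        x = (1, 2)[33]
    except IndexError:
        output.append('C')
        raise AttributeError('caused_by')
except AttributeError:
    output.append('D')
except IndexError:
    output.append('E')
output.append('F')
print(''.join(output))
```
CDF

AttributeError raised and caught, original IndexError not re-raised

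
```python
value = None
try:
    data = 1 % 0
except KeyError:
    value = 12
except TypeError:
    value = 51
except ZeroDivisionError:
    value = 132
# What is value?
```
132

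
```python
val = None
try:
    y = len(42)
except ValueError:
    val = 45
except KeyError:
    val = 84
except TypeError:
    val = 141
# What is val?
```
141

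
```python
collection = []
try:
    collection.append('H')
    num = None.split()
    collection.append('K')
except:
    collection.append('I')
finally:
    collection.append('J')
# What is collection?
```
['H', 'I', 'J']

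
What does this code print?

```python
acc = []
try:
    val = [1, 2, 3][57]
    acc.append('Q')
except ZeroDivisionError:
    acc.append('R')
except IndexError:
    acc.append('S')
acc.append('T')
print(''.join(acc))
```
ST

IndexError is caught by its specific handler, not ZeroDivisionError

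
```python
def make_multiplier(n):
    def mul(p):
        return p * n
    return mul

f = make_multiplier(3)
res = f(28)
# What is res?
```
84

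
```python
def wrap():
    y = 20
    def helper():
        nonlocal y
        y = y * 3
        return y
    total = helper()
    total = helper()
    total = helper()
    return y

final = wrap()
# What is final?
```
540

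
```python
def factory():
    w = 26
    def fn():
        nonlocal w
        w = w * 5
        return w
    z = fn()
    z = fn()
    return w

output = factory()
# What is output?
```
650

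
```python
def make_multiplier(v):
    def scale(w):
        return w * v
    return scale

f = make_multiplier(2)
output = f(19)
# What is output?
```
38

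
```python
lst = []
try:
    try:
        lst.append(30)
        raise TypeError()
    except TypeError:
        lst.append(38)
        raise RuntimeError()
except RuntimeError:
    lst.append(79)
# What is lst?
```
[30, 38, 79]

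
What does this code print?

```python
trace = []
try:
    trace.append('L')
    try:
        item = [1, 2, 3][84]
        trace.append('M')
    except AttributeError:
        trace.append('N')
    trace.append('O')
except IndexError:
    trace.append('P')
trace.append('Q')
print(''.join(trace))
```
LPQ

Inner handler doesn't match, propagates to outer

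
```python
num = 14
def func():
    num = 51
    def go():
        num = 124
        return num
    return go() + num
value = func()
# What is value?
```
175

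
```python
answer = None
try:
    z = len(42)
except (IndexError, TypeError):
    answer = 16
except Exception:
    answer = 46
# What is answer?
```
16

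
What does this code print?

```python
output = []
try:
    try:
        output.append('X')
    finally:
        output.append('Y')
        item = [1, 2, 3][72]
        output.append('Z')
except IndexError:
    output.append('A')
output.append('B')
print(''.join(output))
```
XYAB

Exception in inner finally caught by outer except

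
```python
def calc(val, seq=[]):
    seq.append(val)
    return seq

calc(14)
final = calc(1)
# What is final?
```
[14, 1]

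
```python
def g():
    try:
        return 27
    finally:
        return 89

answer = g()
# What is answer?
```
89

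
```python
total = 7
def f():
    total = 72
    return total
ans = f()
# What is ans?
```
72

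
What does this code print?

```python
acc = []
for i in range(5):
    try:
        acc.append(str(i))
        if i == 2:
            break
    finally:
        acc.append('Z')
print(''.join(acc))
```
0Z1Z2Z

finally runs even when breaking out of loop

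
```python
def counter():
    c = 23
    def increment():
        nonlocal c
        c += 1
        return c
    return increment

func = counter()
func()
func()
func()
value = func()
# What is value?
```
27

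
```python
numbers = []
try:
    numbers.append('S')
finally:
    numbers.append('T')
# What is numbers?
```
['S', 'T']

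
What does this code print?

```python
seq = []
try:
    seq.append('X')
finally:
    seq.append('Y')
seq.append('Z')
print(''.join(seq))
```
XYZ

try/finally without except, no exception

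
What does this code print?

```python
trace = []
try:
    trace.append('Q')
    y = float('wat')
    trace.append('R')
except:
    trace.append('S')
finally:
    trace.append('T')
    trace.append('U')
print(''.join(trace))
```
QSTU

Code before exception runs, then except, then all of finally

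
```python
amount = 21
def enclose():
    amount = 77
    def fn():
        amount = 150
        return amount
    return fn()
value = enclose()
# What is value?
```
150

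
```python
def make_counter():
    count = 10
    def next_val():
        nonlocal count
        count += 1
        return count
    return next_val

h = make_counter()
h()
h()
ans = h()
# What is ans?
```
13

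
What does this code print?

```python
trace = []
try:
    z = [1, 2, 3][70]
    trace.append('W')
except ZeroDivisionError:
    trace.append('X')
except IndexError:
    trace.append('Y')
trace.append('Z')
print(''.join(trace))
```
YZ

IndexError is caught by its specific handler, not ZeroDivisionError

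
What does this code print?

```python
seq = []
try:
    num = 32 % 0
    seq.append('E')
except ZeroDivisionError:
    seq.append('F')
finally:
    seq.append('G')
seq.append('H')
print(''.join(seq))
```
FGH

finally always runs, even after exception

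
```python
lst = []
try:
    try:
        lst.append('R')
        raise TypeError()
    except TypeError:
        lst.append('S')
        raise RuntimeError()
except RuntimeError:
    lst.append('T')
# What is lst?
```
['R', 'S', 'T']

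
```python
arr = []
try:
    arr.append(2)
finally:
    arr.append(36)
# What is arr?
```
[2, 36]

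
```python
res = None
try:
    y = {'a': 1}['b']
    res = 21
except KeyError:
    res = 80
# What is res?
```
80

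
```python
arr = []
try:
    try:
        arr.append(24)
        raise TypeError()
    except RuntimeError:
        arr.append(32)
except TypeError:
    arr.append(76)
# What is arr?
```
[24, 76]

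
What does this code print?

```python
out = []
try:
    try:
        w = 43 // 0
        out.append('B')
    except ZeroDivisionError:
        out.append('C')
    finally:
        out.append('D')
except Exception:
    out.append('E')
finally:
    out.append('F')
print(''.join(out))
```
CDF

Both finally blocks run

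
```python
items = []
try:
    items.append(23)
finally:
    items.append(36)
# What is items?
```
[23, 36]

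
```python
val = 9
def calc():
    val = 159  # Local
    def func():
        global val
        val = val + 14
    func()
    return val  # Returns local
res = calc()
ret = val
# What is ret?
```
23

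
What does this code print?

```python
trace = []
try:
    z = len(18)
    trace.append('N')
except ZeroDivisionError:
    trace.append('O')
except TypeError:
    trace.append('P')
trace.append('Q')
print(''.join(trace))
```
PQ

TypeError is caught by its specific handler, not ZeroDivisionError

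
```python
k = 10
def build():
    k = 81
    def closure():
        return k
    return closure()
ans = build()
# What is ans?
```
81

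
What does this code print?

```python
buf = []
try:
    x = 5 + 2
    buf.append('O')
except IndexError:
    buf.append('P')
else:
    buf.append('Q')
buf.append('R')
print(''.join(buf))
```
OQR

else block runs when no exception occurs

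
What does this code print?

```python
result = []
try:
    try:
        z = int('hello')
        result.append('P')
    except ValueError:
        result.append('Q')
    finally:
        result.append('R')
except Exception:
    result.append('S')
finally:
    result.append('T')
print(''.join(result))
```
QRT

Both finally blocks run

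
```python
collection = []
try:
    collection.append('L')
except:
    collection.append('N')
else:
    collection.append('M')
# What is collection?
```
['L', 'M']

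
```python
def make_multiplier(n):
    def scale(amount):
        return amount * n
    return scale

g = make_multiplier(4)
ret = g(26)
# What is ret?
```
104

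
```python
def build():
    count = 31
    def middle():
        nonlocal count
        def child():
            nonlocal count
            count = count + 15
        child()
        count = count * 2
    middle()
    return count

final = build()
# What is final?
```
92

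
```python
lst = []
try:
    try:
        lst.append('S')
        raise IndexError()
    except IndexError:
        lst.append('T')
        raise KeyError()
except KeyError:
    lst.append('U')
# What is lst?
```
['S', 'T', 'U']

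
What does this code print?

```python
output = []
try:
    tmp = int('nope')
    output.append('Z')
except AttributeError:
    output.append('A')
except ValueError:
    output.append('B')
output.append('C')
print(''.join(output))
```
BC

ValueError is caught by its specific handler, not AttributeError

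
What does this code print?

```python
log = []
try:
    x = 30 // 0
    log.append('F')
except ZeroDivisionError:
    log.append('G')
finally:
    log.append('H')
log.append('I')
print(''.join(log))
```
GHI

finally always runs, even after exception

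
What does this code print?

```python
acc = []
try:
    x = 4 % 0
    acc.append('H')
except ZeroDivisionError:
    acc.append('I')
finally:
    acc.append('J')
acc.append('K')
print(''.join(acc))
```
IJK

finally always runs, even after exception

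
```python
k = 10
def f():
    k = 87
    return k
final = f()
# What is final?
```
87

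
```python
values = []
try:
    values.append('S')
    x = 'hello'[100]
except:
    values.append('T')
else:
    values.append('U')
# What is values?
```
['S', 'T']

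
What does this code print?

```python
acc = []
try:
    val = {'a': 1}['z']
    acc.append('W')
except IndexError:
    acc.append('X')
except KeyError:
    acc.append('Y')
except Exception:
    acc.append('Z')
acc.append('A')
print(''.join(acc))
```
YA

KeyError matches before generic Exception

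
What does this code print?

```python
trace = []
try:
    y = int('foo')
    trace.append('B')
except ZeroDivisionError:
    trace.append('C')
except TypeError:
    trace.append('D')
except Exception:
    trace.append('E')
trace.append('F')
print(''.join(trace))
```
EF

ValueError not specifically caught, falls to Exception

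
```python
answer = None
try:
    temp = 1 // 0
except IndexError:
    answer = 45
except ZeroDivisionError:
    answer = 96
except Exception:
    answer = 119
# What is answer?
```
96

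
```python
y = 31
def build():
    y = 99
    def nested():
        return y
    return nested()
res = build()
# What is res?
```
99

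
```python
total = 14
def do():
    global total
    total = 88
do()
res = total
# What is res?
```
88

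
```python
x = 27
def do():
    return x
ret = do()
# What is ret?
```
27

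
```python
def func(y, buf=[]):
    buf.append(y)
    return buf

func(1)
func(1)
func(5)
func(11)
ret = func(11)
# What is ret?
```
[1, 1, 5, 11, 11]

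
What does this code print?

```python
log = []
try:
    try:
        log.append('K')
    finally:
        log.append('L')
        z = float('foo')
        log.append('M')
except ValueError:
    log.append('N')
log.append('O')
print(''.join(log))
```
KLNO

Exception in inner finally caught by outer except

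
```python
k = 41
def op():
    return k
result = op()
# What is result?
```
41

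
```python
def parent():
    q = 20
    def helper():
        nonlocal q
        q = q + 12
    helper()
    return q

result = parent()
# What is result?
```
32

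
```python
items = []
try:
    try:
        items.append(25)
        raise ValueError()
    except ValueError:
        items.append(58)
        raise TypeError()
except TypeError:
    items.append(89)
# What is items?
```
[25, 58, 89]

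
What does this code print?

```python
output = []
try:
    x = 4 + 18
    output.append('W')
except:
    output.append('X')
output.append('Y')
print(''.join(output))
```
WY

No exception, try block completes normally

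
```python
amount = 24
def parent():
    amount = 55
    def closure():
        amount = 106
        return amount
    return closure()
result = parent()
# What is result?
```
106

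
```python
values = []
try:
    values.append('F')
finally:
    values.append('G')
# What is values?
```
['F', 'G']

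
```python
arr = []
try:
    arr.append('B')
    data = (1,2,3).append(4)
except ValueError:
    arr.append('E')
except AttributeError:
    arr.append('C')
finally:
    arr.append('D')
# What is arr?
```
['B', 'C', 'D']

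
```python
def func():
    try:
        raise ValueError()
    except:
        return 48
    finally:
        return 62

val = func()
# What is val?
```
62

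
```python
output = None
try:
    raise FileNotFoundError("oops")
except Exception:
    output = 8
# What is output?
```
8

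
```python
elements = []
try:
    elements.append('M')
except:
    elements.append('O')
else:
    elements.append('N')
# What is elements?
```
['M', 'N']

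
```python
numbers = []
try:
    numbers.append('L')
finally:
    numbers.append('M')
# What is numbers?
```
['L', 'M']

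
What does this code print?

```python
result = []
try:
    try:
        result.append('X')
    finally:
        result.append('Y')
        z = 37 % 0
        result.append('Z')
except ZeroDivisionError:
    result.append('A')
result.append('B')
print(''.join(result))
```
XYAB

Exception in inner finally caught by outer except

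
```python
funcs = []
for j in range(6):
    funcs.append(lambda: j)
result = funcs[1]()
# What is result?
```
5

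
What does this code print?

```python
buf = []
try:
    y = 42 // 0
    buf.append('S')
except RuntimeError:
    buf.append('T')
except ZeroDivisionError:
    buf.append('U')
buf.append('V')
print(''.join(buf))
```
UV

ZeroDivisionError is caught by its specific handler, not RuntimeError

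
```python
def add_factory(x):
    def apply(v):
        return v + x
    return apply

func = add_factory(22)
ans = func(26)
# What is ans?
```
48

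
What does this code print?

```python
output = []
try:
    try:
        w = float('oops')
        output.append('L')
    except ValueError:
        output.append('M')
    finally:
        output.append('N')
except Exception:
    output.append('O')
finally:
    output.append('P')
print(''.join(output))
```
MNP

Both finally blocks run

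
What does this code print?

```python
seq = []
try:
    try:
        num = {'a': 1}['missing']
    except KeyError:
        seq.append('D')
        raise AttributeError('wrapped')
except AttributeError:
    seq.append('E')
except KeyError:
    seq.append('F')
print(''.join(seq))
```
DE

New AttributeError raised, caught by outer AttributeError handler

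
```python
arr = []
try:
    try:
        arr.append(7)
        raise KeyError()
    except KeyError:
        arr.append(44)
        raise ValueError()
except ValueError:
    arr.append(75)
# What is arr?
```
[7, 44, 75]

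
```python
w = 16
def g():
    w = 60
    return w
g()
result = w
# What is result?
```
16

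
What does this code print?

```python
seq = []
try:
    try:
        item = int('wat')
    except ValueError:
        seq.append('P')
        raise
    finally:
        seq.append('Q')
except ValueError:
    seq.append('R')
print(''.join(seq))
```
PQR

finally runs before re-raised exception propagates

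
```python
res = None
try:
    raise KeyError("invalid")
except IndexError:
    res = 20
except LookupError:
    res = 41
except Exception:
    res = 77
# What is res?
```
41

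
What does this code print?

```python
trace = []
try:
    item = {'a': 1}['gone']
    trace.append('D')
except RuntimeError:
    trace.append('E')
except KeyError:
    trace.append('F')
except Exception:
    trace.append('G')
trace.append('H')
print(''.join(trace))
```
FH

KeyError matches before generic Exception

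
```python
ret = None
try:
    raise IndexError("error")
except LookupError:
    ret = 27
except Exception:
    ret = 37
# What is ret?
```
27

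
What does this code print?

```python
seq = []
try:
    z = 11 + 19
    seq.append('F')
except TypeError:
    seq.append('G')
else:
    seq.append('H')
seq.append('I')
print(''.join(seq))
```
FHI

else block runs when no exception occurs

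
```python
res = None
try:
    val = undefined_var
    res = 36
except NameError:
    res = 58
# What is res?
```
58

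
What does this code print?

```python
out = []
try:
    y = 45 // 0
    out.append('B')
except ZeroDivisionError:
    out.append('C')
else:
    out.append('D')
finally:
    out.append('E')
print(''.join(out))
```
CE

Exception: except runs, else skipped, finally runs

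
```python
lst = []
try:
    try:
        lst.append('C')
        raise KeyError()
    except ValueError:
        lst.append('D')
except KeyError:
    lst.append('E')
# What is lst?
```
['C', 'E']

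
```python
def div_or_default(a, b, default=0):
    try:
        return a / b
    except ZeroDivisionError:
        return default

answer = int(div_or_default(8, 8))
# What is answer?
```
1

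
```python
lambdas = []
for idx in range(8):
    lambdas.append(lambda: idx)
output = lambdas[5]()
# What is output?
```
7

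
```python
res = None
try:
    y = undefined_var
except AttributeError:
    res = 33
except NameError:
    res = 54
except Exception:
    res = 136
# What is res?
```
54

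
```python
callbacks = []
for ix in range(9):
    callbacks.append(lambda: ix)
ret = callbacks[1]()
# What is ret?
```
8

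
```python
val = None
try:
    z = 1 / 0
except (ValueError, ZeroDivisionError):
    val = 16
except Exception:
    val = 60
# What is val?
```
16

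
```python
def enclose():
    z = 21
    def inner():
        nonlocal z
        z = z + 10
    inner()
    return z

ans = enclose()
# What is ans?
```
31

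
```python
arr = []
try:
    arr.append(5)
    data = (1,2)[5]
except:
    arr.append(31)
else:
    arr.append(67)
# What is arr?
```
[5, 31]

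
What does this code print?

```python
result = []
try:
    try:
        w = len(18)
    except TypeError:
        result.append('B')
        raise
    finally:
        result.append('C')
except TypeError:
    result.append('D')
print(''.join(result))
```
BCD

finally runs before re-raised exception propagates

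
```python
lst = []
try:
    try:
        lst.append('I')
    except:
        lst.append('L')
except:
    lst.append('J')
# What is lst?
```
['I']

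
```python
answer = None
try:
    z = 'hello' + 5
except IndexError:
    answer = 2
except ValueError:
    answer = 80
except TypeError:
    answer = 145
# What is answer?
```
145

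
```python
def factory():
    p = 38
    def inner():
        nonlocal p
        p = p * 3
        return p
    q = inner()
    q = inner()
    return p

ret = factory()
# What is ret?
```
342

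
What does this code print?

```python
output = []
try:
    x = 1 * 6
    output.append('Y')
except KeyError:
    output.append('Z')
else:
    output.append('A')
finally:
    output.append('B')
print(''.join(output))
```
YAB

else runs before finally when no exception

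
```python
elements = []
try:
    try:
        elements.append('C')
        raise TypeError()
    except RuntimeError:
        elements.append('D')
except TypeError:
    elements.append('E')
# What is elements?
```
['C', 'E']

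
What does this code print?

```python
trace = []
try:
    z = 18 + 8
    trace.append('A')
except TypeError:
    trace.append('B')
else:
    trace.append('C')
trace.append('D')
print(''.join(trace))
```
ACD

else block runs when no exception occurs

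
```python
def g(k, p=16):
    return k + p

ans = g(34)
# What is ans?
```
50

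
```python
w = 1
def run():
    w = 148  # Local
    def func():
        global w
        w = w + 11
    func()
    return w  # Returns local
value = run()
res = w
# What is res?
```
12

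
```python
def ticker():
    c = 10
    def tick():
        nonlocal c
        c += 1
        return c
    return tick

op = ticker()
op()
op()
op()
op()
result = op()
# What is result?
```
15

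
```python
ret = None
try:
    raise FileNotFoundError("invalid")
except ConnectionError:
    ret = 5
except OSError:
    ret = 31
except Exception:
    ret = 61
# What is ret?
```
31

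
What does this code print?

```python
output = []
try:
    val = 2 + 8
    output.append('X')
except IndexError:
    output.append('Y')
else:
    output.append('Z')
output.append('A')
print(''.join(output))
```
XZA

else block runs when no exception occurs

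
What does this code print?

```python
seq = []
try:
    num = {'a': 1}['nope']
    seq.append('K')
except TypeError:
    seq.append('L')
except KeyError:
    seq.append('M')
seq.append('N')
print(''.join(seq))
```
MN

KeyError is caught by its specific handler, not TypeError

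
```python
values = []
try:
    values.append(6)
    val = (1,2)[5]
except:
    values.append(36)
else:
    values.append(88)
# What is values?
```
[6, 36]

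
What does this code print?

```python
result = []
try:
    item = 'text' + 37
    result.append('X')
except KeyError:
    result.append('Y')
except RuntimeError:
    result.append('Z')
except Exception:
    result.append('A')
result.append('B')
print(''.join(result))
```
AB

TypeError not specifically caught, falls to Exception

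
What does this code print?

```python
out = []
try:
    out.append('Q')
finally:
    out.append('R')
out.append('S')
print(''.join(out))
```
QRS

try/finally without except, no exception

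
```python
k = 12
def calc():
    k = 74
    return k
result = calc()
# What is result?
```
74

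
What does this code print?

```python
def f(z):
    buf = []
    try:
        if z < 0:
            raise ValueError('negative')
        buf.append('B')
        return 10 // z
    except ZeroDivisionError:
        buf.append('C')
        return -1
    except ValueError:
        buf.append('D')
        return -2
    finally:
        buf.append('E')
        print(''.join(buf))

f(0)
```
BCE

z=0 causes ZeroDivisionError, caught, finally prints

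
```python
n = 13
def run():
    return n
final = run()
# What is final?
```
13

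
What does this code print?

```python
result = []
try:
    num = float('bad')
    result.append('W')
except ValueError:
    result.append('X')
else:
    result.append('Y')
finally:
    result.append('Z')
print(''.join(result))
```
XZ

Exception: except runs, else skipped, finally runs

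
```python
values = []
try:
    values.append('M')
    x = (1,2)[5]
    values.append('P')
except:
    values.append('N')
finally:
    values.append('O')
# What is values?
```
['M', 'N', 'O']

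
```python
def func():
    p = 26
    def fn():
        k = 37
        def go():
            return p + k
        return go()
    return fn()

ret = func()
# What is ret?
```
63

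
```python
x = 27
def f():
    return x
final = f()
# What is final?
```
27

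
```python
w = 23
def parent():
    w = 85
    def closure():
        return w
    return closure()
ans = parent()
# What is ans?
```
85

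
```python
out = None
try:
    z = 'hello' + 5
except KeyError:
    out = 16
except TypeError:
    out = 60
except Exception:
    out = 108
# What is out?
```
60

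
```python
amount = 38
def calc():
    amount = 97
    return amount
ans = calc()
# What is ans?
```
97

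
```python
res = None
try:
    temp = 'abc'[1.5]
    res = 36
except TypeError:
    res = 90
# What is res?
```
90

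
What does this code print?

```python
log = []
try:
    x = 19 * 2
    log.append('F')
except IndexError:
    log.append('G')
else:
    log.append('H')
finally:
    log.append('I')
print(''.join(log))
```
FHI

else runs before finally when no exception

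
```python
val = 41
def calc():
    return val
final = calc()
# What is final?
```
41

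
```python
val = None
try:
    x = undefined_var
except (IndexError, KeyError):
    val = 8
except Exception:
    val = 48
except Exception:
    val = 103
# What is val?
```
48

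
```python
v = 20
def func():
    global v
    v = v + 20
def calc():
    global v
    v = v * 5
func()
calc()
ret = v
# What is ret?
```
200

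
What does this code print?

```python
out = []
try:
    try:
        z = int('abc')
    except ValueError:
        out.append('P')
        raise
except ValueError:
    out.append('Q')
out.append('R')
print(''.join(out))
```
PQR

raise without argument re-raises current exception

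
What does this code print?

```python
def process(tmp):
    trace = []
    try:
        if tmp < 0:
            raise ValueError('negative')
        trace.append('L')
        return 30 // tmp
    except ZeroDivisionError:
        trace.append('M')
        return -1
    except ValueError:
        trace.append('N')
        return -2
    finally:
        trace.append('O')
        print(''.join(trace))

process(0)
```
LMO

tmp=0 causes ZeroDivisionError, caught, finally prints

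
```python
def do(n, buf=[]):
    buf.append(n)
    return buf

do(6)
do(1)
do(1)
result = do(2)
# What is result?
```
[6, 1, 1, 2]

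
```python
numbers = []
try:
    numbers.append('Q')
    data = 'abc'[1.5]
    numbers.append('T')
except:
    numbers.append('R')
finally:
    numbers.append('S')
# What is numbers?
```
['Q', 'R', 'S']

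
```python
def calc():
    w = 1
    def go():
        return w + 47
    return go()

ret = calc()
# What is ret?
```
48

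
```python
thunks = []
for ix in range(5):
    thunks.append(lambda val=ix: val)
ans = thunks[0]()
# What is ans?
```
0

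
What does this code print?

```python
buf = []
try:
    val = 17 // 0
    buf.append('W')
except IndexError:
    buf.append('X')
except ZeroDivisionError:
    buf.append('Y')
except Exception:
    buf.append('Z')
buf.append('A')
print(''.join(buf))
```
YA

ZeroDivisionError matches before generic Exception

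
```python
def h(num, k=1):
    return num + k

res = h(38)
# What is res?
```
39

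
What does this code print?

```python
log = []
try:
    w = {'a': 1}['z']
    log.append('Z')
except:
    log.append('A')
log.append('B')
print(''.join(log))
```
AB

Exception raised in try, caught by bare except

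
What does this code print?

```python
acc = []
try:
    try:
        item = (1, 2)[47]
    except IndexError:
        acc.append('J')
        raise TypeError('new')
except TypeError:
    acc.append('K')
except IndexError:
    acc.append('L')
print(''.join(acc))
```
JK

New TypeError raised, caught by outer TypeError handler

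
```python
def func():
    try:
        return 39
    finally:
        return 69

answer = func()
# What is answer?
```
69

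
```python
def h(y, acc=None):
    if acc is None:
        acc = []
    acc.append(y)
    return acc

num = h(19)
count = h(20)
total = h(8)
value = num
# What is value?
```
[19]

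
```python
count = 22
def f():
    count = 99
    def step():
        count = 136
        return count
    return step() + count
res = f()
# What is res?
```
235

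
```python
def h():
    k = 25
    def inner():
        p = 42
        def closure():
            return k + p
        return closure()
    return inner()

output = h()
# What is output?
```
67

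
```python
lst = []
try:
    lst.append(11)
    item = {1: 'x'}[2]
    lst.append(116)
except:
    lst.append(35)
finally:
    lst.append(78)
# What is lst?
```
[11, 35, 78]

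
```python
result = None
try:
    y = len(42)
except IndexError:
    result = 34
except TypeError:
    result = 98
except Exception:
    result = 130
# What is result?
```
98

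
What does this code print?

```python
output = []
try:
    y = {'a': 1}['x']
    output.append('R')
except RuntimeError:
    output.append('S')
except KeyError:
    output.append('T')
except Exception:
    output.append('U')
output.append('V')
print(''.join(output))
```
TV

KeyError matches before generic Exception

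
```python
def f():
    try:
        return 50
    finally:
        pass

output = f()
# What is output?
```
50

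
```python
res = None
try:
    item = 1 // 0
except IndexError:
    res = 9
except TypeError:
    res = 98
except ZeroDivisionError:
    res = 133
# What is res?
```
133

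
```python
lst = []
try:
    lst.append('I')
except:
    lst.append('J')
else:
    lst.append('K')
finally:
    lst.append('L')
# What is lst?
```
['I', 'K', 'L']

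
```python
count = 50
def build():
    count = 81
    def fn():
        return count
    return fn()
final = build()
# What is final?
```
81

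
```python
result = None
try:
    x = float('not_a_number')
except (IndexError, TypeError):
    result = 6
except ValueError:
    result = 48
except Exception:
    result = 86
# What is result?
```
48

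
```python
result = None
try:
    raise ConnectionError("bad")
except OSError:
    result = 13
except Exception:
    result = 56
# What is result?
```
13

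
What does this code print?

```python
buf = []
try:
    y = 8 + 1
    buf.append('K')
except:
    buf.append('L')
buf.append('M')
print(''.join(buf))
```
KM

No exception, try block completes normally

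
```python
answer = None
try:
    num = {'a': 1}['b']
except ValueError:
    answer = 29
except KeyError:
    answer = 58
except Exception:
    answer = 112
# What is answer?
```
58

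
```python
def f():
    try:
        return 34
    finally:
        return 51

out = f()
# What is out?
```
51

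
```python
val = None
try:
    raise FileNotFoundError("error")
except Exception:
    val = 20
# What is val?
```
20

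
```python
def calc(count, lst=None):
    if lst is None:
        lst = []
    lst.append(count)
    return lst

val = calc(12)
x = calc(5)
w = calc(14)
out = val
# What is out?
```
[12]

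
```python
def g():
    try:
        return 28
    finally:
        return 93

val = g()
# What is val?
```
93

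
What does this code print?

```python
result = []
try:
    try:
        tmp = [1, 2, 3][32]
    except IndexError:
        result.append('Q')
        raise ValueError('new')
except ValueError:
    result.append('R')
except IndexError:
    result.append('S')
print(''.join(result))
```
QR

New ValueError raised, caught by outer ValueError handler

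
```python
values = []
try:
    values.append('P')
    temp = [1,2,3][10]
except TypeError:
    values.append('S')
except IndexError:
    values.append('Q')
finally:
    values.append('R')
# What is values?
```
['P', 'Q', 'R']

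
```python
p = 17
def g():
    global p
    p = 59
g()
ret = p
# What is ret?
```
59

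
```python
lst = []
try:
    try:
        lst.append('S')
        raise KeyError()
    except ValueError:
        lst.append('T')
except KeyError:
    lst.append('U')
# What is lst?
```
['S', 'U']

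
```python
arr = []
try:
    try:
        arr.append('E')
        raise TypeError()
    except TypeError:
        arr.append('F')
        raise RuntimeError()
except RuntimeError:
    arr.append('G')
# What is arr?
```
['E', 'F', 'G']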